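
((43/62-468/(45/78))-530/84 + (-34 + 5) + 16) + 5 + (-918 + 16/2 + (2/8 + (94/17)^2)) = -6411745441/3762780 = -1703.99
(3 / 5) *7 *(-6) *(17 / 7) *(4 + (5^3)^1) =-39474 / 5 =-7894.80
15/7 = 2.14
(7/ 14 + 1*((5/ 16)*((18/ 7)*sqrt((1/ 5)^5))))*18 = 81*sqrt(5)/ 700 + 9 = 9.26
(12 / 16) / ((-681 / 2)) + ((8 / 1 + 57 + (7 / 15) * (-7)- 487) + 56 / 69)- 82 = -79326403 / 156630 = -506.46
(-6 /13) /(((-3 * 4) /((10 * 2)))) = 0.77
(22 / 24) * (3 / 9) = 11 / 36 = 0.31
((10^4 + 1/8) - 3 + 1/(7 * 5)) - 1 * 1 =2798923/280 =9996.15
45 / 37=1.22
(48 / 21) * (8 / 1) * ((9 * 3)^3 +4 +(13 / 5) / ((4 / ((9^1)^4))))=15329056 / 35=437973.03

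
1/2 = 0.50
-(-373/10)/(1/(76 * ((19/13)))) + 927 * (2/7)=2005652/455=4408.03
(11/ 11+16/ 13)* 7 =203/ 13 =15.62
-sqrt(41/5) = -sqrt(205)/5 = -2.86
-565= -565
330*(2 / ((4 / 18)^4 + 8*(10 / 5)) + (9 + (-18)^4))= 909364354965 / 26248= 34645091.24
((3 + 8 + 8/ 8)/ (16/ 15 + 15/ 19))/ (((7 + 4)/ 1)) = 3420/ 5819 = 0.59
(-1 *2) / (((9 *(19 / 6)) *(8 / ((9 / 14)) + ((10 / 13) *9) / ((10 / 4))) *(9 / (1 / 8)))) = -13 / 202920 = -0.00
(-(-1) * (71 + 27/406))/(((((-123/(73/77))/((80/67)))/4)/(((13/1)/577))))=-398276320/6756935997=-0.06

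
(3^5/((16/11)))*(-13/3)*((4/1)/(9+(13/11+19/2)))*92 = -5860998/433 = -13535.79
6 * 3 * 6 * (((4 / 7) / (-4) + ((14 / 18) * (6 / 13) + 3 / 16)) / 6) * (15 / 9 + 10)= 8815 / 104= 84.76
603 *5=3015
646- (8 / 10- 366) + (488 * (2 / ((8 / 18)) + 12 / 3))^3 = 356850454016 / 5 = 71370090803.20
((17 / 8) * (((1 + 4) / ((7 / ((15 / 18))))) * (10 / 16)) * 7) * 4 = 2125 / 96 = 22.14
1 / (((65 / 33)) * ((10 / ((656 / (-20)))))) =-2706 / 1625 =-1.67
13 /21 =0.62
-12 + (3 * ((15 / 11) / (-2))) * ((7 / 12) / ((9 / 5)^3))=-260983 / 21384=-12.20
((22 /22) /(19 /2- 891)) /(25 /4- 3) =-8 /22919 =-0.00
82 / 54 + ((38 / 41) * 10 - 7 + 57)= 67291 / 1107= 60.79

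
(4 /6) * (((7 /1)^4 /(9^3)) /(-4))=-2401 /4374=-0.55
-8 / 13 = -0.62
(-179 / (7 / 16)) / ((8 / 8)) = -2864 / 7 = -409.14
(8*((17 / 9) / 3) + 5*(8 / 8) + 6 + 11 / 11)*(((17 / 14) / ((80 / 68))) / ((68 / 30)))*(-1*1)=-1955 / 252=-7.76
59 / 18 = 3.28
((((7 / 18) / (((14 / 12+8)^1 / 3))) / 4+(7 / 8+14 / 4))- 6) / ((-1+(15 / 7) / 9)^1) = 14721 / 7040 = 2.09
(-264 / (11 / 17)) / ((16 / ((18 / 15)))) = -153 / 5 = -30.60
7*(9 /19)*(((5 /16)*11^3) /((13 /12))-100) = 930195 /988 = 941.49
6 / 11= 0.55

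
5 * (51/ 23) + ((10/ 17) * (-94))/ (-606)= 1324315/ 118473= 11.18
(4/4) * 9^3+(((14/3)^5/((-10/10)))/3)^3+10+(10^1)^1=-155567805379865963/387420489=-401547697.65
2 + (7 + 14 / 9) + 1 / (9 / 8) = 103 / 9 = 11.44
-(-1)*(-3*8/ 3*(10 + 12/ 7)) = -656/ 7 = -93.71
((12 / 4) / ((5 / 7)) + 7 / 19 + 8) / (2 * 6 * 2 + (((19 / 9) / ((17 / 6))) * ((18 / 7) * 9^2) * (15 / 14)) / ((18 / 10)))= 165767 / 1534915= 0.11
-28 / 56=-1 / 2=-0.50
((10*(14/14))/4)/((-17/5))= -25/34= -0.74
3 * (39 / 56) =117 / 56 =2.09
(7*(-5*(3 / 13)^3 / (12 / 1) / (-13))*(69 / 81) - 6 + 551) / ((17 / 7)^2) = 9152697505 / 99049548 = 92.41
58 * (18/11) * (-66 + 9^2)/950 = 1566/1045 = 1.50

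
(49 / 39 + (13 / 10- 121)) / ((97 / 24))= -184772 / 6305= -29.31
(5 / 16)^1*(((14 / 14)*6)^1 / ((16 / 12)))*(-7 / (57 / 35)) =-3675 / 608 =-6.04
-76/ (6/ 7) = -266/ 3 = -88.67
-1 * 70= -70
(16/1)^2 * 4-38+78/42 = 6915/7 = 987.86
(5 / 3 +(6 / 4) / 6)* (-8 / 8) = -23 / 12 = -1.92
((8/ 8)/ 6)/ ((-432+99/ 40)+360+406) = 20/ 40377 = 0.00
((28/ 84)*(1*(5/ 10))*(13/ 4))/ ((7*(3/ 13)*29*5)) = 0.00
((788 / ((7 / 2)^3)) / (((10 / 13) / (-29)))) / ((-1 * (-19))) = -1188304 / 32585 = -36.47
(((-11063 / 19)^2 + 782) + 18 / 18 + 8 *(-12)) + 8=122640864 / 361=339725.39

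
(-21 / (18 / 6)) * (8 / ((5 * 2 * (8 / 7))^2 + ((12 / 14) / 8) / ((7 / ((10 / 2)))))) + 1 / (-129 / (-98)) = 0.33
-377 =-377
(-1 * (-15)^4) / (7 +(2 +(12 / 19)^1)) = -320625 / 61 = -5256.15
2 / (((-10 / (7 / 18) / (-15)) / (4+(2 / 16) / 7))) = 75 / 16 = 4.69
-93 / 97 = -0.96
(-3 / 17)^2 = 9 / 289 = 0.03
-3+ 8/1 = 5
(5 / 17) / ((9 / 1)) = 0.03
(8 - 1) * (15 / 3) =35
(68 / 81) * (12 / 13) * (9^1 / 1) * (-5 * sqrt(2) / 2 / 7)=-680 * sqrt(2) / 273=-3.52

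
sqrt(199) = 14.11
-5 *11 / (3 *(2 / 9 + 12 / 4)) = -165 / 29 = -5.69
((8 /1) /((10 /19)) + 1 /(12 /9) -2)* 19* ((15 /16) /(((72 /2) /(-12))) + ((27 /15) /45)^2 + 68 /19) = 866.20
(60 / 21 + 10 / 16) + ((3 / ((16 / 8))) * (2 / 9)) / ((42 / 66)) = 673 / 168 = 4.01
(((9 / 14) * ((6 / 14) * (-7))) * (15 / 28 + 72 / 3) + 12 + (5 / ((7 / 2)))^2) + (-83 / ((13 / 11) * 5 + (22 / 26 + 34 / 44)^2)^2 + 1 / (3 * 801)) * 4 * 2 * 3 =-9269820423325727453 / 152850630103044552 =-60.65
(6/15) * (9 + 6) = 6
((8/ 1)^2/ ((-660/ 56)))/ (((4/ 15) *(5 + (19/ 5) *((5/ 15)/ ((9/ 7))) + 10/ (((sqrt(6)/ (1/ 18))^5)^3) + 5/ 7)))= -9835773735629444303907175879016897085213998557817733120/ 3235889638713955644219574997121200538130140181240142869 + 1295598525103364389283561472000 *sqrt(6)/ 3235889638713955644219574997121200538130140181240142869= -3.04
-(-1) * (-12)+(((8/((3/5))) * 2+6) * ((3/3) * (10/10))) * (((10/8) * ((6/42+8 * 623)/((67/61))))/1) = 74483191/402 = 185281.57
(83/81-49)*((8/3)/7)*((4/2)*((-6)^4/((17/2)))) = -1989632/357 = -5573.20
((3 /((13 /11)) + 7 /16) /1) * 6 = 1857 /104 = 17.86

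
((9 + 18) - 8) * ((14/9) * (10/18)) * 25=33250/81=410.49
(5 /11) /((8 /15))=75 /88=0.85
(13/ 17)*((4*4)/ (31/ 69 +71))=0.17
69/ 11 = 6.27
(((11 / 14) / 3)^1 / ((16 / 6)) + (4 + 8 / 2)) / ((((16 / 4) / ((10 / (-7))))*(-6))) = 4535 / 9408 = 0.48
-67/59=-1.14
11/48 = 0.23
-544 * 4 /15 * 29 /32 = -1972 /15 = -131.47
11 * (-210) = -2310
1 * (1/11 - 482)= -5301/11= -481.91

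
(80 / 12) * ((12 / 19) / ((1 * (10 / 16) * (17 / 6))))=768 / 323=2.38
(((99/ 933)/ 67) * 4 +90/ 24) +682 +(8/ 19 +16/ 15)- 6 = 16182393887/ 23754180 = 681.24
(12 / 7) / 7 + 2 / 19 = 326 / 931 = 0.35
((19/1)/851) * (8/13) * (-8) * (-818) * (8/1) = 719.29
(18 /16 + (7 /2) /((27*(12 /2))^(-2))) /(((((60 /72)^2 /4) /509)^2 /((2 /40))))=123368405046408 /3125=39477889614.85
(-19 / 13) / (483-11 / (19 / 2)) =-361 / 119015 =-0.00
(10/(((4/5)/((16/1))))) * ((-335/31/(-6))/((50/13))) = 93.66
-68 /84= -17 /21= -0.81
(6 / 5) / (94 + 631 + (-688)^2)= 2 / 790115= 0.00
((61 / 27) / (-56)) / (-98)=61 / 148176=0.00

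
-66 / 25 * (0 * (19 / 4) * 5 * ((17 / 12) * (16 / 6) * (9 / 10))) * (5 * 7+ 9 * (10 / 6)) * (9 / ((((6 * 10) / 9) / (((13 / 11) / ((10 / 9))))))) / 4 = 0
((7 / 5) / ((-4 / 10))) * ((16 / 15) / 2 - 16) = 812 / 15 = 54.13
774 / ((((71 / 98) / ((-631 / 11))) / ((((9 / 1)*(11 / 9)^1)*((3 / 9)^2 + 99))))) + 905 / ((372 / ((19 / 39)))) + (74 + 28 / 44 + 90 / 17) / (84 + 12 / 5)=-154436206876367777 / 2311472592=-66812908.54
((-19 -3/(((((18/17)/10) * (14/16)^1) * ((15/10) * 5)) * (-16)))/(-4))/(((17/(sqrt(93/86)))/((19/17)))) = 5605 * sqrt(7998)/1565802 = 0.32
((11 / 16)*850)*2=4675 / 4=1168.75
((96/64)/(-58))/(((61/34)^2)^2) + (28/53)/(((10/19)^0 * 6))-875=-55857314191247/63843172851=-874.91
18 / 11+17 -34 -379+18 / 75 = -108384 / 275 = -394.12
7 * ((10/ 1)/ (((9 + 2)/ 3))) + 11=331/ 11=30.09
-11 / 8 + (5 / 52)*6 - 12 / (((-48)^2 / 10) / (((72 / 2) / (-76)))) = -6113 / 7904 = -0.77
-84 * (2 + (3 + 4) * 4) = -2520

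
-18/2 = -9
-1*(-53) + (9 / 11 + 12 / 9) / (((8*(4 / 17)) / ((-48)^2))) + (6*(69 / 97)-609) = 2221198 / 1067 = 2081.72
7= 7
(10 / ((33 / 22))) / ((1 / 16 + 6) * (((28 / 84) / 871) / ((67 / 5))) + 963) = 18674240 / 2697494453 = 0.01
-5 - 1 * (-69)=64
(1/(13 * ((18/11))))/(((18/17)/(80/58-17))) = -28237/40716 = -0.69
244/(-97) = -244/97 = -2.52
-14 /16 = -7 /8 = -0.88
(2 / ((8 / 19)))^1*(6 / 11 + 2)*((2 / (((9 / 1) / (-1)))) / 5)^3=-1064 / 1002375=-0.00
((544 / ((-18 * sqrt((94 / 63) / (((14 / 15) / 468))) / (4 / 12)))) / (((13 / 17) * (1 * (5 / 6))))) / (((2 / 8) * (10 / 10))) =-129472 * sqrt(9165) / 5361525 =-2.31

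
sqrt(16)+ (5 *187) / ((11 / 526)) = 44714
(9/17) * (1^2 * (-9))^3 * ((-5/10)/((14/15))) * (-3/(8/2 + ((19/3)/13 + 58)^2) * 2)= -89813529/247950542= -0.36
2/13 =0.15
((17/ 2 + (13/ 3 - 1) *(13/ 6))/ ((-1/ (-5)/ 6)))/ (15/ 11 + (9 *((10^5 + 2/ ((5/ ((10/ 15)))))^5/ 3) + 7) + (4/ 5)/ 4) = 1313296875/ 83532363755940015840021143855639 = 0.00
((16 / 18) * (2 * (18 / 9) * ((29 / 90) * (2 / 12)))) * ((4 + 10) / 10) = 1624 / 6075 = 0.27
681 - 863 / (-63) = 43766 / 63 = 694.70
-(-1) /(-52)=-1 /52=-0.02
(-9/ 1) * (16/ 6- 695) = 6231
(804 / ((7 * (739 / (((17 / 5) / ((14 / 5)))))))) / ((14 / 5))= 17085 / 253477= 0.07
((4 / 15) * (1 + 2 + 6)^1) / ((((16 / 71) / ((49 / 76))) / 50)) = 52185 / 152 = 343.32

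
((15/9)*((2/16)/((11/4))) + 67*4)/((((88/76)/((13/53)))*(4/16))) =4370171/19239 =227.15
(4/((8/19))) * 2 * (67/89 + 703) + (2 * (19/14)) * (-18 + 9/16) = 132813363/9968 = 13323.97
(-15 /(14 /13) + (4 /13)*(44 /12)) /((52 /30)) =-34945 /4732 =-7.38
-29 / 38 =-0.76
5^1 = 5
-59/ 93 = -0.63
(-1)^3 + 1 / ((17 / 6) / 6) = 19 / 17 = 1.12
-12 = -12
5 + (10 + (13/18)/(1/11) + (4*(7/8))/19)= 3955/171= 23.13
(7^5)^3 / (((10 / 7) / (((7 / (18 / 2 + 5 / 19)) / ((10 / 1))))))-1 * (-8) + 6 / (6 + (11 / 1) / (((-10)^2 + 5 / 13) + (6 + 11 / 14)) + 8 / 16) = 1138449768326632647077 / 4533214400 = 251135213972.37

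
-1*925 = -925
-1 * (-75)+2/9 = 677/9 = 75.22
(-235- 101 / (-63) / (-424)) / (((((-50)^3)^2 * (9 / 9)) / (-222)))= 232264577 / 69562500000000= 0.00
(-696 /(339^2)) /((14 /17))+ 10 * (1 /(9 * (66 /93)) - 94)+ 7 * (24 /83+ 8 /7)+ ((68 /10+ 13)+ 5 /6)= -6667313341187 /7344601110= -907.78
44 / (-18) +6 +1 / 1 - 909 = -8140 / 9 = -904.44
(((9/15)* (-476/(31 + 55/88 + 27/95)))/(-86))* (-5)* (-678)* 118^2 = 5122777726080/1042793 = 4912554.77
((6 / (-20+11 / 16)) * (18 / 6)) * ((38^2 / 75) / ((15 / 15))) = -46208 / 2575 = -17.94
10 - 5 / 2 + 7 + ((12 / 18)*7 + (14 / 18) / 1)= 359 / 18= 19.94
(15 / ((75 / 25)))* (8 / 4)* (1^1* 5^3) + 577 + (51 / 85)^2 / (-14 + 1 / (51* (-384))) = 12522858219 / 6854425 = 1826.97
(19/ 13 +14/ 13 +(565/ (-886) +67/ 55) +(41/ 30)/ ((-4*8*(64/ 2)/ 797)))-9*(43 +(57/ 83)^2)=-5217688031829649/ 13406553937920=-389.19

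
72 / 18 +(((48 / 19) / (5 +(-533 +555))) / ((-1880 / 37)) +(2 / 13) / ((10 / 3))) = 2112769 / 522405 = 4.04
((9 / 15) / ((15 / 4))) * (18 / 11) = 72 / 275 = 0.26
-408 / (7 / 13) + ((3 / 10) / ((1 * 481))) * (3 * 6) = -12755931 / 16835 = -757.70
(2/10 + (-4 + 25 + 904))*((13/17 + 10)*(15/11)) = 2539674/187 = 13581.14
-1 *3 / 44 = -3 / 44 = -0.07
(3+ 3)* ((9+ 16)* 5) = 750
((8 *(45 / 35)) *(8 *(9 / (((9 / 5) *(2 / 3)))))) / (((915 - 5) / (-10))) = -4320 / 637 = -6.78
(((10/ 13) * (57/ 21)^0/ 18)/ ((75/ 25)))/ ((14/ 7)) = 5/ 702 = 0.01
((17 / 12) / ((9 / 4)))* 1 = 17 / 27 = 0.63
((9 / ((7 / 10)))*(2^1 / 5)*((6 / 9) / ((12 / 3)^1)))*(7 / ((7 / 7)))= 6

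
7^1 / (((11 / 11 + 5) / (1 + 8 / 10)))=21 / 10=2.10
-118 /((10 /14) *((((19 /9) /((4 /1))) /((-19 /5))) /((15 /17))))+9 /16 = 1428093 /1360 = 1050.07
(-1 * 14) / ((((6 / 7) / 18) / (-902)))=265188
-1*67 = -67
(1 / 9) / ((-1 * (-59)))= 1 / 531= 0.00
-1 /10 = -0.10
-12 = -12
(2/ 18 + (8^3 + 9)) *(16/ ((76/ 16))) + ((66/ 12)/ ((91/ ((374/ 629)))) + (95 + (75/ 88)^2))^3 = 2667303810577145273337680172229/ 3031248160924115259359232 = 879935.81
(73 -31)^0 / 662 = 1 / 662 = 0.00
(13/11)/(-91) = -0.01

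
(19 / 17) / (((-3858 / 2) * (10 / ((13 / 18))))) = -247 / 5902740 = -0.00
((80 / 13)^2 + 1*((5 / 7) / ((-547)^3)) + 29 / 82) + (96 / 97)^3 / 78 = 38.24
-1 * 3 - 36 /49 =-183 /49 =-3.73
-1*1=-1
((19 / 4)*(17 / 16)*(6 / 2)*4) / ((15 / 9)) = 2907 / 80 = 36.34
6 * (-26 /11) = -156 /11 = -14.18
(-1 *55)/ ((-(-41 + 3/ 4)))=-220/ 161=-1.37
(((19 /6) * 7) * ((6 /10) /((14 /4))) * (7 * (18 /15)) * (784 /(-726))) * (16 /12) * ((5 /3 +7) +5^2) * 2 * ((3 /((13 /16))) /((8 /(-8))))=1348028416 /117975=11426.39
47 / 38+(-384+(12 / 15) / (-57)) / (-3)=221003 / 1710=129.24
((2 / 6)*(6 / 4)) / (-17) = -1 / 34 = -0.03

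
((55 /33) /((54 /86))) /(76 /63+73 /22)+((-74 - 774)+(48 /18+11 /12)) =-190499689 /225756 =-843.83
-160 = -160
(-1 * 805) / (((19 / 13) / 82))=-858130 / 19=-45164.74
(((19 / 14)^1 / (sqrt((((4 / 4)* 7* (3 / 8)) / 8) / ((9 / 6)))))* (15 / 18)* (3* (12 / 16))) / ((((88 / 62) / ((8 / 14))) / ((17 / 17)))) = 8835* sqrt(14) / 15092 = 2.19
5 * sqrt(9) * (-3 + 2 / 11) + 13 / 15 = -41.41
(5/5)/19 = 1/19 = 0.05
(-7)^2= 49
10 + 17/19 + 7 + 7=24.89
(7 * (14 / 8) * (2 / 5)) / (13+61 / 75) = 0.35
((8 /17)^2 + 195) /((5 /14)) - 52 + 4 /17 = 715066 /1445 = 494.86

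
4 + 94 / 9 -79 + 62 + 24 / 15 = -43 / 45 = -0.96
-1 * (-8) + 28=36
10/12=5/6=0.83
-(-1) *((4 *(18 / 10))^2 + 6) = 1446 / 25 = 57.84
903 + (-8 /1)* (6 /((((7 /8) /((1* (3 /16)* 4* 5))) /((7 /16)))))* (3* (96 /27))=-57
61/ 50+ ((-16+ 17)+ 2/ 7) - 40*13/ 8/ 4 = -9621/ 700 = -13.74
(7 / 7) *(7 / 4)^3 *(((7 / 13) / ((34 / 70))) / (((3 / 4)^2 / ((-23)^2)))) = 5587.55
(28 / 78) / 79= 14 / 3081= 0.00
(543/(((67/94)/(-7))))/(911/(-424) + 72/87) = 4393287024/1088281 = 4036.91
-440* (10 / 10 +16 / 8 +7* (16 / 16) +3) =-5720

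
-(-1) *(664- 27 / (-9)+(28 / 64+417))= 17351 / 16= 1084.44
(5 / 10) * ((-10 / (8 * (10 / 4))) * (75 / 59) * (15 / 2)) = -1125 / 472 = -2.38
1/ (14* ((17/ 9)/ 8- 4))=-36/ 1897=-0.02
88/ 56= 1.57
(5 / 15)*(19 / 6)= 1.06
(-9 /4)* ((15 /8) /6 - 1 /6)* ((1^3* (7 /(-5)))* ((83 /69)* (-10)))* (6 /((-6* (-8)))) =-4067 /5888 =-0.69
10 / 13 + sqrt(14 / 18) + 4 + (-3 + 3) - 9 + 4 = -3 / 13 + sqrt(7) / 3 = 0.65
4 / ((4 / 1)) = 1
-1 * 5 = -5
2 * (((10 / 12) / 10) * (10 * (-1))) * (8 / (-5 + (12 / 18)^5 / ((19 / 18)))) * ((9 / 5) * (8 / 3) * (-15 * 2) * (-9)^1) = 8864640 / 2501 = 3544.44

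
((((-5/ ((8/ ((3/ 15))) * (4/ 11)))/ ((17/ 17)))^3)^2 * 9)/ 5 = 15944049/ 5368709120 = 0.00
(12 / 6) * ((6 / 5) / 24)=1 / 10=0.10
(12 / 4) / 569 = 3 / 569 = 0.01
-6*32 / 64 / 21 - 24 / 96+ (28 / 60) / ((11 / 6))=-213 / 1540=-0.14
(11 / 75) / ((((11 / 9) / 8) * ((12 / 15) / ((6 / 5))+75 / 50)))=144 / 325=0.44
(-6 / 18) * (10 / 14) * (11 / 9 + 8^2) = -2935 / 189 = -15.53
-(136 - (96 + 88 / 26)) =-476 / 13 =-36.62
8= 8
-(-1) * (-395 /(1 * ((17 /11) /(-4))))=1022.35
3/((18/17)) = 17/6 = 2.83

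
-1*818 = -818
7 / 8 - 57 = -449 / 8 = -56.12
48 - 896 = -848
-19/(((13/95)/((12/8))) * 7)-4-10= -7963/182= -43.75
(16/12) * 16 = 64/3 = 21.33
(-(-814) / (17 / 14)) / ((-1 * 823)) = -0.81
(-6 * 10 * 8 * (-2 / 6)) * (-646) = -103360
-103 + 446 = 343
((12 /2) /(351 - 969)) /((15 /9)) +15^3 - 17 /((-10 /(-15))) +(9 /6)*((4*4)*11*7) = 5353419 /1030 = 5197.49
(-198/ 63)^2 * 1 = 484/ 49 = 9.88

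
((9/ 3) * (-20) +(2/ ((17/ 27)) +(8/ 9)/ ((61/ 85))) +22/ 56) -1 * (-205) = 39148411/ 261324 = 149.81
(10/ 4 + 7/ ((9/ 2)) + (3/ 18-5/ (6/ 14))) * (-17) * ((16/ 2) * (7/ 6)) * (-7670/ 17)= -14388920/ 27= -532922.96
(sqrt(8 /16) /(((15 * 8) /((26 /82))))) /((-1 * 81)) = -13 * sqrt(2) /797040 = -0.00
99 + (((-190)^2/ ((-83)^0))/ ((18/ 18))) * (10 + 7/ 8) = 785373/ 2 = 392686.50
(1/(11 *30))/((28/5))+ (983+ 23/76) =34525741/35112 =983.30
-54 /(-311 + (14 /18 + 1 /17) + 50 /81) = 74358 /426245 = 0.17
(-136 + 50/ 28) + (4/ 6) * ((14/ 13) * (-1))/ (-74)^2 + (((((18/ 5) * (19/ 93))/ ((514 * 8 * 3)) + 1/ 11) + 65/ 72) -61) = -194.22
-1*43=-43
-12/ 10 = -6/ 5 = -1.20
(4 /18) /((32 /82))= 0.57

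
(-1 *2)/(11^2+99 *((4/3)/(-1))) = 2/11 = 0.18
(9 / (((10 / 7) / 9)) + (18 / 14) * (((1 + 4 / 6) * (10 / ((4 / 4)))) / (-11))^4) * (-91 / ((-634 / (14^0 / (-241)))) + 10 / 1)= 99393564982521 / 156593986780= 634.72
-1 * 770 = -770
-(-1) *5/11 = 5/11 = 0.45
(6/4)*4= 6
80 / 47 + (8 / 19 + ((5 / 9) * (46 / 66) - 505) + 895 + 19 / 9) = 104661908 / 265221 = 394.62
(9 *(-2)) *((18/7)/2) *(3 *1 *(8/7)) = -3888/49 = -79.35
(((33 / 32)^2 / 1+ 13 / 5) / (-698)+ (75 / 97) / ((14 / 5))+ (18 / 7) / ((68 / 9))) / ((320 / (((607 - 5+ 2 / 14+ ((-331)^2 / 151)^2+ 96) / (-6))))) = -1060726915419180293603 / 6320730112809369600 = -167.82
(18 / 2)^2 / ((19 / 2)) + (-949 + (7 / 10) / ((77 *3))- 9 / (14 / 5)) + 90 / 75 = -20682832 / 21945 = -942.48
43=43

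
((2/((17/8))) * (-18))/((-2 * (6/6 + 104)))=48/595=0.08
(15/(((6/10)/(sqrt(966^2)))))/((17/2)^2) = 334.26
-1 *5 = -5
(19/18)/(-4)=-19/72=-0.26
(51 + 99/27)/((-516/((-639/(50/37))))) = 50.10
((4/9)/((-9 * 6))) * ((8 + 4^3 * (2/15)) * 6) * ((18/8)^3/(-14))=93/140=0.66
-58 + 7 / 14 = -115 / 2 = -57.50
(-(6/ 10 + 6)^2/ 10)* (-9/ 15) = 3267/ 1250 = 2.61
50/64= 25/32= 0.78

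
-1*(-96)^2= -9216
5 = 5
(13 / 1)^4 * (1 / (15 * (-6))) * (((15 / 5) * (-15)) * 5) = 142805 / 2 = 71402.50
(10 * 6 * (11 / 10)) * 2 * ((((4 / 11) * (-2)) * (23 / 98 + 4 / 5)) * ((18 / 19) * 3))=-1314144 / 4655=-282.31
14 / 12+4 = 31 / 6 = 5.17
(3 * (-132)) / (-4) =99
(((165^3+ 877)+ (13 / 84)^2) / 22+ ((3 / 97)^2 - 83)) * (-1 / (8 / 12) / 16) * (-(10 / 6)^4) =16941406049676875 / 114721754112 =147673.88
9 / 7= 1.29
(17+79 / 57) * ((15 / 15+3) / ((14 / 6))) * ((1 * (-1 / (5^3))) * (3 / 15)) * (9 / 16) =-0.03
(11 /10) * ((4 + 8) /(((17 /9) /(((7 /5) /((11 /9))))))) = 3402 /425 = 8.00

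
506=506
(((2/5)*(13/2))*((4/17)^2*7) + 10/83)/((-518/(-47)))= 3179503/31063165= 0.10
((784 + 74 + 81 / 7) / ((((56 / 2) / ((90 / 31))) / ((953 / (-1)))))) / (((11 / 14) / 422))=-110159299890 / 2387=-46149685.75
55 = 55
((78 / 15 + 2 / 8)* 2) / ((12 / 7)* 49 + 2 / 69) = 7521 / 57980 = 0.13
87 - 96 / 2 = 39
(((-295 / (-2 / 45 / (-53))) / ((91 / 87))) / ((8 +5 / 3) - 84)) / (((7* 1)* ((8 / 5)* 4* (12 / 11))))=3366606375 / 36365056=92.58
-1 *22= -22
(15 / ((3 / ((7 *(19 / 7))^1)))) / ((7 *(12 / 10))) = 475 / 42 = 11.31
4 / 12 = 1 / 3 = 0.33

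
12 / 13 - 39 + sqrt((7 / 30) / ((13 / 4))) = -495 / 13 + sqrt(2730) / 195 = -37.81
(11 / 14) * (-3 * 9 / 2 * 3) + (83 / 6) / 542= -361901 / 11382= -31.80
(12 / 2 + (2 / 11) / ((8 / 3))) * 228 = 15219 / 11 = 1383.55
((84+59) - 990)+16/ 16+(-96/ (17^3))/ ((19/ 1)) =-78971658/ 93347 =-846.00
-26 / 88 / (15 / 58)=-377 / 330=-1.14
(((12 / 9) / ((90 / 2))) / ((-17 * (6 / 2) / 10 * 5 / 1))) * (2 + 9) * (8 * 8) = -5632 / 6885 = -0.82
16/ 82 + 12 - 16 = -156/ 41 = -3.80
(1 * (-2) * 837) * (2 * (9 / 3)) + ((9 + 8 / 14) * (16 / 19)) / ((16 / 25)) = -1334177 / 133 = -10031.41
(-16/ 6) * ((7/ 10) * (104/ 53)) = -2912/ 795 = -3.66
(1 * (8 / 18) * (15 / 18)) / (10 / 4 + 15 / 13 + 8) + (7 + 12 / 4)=82070 / 8181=10.03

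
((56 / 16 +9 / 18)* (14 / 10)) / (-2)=-14 / 5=-2.80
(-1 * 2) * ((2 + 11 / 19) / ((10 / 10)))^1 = -5.16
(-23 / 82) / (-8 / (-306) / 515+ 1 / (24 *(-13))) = 94238820 / 1059809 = 88.92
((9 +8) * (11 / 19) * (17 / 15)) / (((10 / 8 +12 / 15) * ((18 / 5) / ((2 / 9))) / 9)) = 63580 / 21033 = 3.02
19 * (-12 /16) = -57 /4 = -14.25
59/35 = 1.69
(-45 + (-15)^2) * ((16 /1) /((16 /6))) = 1080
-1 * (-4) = 4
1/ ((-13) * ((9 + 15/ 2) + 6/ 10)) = -10/ 2223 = -0.00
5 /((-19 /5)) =-25 /19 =-1.32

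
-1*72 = -72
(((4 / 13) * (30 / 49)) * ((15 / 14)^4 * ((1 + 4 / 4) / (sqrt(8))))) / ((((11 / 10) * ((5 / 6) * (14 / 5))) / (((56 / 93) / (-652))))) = -3796875 * sqrt(2) / 85010696771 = -0.00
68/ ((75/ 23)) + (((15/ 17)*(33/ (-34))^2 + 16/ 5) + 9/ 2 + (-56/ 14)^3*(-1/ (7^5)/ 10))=727918636541/ 24771837300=29.38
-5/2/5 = -1/2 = -0.50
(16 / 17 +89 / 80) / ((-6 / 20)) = -931 / 136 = -6.85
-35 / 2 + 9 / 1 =-17 / 2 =-8.50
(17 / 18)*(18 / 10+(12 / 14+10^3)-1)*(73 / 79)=874.16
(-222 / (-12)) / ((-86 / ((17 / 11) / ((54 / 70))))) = -22015 / 51084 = -0.43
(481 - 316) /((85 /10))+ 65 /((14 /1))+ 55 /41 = 247815 /9758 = 25.40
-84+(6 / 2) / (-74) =-6219 / 74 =-84.04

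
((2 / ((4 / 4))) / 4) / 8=1 / 16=0.06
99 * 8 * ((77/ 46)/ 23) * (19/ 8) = 144837/ 1058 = 136.90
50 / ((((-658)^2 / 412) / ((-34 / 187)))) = -10300 / 1190651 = -0.01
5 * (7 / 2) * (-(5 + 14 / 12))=-1295 / 12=-107.92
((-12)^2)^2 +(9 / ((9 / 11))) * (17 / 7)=145339 / 7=20762.71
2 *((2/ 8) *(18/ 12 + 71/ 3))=151/ 12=12.58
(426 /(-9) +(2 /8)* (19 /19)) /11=-565 /132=-4.28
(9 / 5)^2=81 / 25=3.24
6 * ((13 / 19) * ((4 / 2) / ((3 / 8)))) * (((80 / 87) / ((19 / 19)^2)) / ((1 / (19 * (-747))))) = -8286720 / 29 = -285748.97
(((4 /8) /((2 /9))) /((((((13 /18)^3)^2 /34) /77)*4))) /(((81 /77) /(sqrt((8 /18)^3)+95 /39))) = 1691171880552 /62748517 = 26951.58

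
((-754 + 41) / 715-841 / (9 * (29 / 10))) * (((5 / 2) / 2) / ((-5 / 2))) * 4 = 427534 / 6435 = 66.44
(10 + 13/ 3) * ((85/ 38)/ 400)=731/ 9120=0.08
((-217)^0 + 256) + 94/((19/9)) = 5729/19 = 301.53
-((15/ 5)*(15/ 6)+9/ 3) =-10.50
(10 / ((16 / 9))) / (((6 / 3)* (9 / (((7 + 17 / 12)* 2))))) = 505 / 96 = 5.26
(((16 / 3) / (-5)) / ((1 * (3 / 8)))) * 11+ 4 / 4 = -30.29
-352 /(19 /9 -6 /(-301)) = -953568 /5773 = -165.18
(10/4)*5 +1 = 13.50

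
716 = 716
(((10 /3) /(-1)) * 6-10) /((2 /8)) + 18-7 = -109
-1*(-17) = 17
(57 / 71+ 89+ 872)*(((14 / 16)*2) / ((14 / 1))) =8536 / 71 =120.23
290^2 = 84100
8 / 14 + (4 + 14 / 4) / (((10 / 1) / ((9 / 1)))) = 205 / 28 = 7.32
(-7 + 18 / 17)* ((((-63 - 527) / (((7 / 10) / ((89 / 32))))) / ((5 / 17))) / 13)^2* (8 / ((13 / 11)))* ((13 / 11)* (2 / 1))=-35731526.02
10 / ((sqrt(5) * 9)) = 2 * sqrt(5) / 9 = 0.50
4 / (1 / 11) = 44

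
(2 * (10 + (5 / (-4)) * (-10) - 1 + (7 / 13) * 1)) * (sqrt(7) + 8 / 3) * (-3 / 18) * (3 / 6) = -382 / 39 - 191 * sqrt(7) / 52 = -19.51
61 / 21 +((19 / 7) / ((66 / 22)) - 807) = -16867 / 21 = -803.19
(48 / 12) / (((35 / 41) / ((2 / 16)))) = 41 / 70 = 0.59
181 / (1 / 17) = 3077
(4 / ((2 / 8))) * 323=5168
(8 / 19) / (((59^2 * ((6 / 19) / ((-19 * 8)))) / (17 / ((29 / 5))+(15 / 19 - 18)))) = 251776 / 302847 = 0.83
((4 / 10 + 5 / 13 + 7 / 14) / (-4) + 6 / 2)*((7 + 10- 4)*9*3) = 37611 / 40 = 940.28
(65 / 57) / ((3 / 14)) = 910 / 171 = 5.32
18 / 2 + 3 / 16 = 147 / 16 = 9.19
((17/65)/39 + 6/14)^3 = 460815199424/5587634768625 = 0.08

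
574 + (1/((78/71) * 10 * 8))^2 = 22350187441/38937600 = 574.00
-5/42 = -0.12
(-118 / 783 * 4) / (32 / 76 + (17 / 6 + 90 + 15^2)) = -17936 / 9469341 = -0.00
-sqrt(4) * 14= -28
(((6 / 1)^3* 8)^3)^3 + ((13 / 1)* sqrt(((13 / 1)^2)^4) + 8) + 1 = 137370551967459378662587345510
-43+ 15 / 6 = -81 / 2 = -40.50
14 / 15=0.93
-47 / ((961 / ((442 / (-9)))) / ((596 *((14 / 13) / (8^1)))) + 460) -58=-947291232 / 16303871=-58.10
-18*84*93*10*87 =-122335920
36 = 36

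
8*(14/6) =56/3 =18.67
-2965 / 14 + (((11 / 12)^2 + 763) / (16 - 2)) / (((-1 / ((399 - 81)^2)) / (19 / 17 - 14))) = 67664302183 / 952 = 71075947.67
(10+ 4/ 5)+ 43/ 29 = 1781/ 145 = 12.28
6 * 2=12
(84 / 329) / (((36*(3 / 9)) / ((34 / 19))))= 34 / 893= 0.04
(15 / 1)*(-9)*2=-270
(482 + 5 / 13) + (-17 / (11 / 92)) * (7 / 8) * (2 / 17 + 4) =-4274 / 143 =-29.89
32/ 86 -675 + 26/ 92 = -1333855/ 1978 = -674.35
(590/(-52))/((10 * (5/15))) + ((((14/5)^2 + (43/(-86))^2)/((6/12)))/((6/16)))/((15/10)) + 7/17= 5126123/198900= 25.77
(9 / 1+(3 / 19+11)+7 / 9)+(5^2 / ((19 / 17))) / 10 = 7925 / 342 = 23.17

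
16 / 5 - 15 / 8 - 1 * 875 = -34947 / 40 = -873.68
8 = 8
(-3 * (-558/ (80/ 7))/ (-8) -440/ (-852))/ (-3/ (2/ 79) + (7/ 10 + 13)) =1212767/ 7143168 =0.17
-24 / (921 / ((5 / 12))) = -10 / 921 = -0.01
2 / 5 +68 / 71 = 482 / 355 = 1.36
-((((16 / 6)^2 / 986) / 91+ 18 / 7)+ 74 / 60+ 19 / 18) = -9812339 / 2018835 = -4.86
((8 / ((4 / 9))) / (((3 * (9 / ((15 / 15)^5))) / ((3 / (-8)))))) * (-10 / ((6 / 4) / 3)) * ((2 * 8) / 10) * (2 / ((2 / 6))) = 48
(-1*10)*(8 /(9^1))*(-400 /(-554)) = -16000 /2493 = -6.42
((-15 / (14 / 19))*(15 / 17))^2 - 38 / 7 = 17968129 / 56644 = 317.21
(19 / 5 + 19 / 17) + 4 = 758 / 85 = 8.92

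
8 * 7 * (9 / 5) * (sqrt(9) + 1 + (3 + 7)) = 7056 / 5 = 1411.20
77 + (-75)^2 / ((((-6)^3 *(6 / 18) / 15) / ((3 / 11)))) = -21349 / 88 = -242.60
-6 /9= -2 /3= -0.67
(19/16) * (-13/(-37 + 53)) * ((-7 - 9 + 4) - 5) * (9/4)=37791/1024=36.91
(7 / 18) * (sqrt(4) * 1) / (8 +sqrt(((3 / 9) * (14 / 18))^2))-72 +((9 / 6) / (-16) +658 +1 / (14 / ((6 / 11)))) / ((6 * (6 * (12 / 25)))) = -8030361905 / 237371904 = -33.83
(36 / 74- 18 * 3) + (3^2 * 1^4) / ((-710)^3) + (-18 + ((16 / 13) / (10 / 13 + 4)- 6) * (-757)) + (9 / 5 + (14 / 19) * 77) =33802416705275263 / 7799954423000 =4333.67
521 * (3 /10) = 1563 /10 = 156.30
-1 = -1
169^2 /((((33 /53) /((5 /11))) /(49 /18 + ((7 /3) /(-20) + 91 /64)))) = 17557789067 /209088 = 83973.20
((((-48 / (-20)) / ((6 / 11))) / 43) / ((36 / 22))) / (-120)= -121 / 232200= -0.00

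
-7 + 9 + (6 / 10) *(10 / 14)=17 / 7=2.43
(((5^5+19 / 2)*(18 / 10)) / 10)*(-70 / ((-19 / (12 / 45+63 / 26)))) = 138099801 / 24700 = 5591.09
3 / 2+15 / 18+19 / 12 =47 / 12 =3.92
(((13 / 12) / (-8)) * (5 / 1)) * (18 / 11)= -195 / 176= -1.11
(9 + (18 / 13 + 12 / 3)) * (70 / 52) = 6545 / 338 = 19.36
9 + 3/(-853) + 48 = 48618/853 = 57.00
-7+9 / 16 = -103 / 16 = -6.44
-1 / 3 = -0.33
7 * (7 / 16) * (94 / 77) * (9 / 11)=3.06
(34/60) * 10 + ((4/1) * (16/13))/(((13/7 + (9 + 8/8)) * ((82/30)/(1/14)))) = 753503/132717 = 5.68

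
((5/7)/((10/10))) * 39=195/7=27.86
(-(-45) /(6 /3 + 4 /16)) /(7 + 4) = 20 /11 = 1.82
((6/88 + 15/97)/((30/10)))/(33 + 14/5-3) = 1585/699952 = 0.00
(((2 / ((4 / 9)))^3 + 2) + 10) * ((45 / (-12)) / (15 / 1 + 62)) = -1125 / 224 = -5.02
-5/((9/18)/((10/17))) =-100/17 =-5.88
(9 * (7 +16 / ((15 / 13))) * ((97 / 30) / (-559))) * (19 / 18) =-576859 / 503100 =-1.15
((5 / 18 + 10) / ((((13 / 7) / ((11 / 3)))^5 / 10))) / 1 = 2503775345225 / 812017791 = 3083.40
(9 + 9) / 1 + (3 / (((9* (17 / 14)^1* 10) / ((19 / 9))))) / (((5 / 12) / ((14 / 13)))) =18.15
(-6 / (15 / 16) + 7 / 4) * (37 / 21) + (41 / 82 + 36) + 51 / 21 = 4303 / 140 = 30.74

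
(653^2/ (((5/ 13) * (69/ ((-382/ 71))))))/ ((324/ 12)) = -2117547094/ 661365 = -3201.78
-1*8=-8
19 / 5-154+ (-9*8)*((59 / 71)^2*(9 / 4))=-6605401 / 25205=-262.07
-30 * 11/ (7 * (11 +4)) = -22/ 7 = -3.14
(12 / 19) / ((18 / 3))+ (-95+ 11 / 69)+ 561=611273 / 1311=466.26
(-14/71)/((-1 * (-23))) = -14/1633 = -0.01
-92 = -92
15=15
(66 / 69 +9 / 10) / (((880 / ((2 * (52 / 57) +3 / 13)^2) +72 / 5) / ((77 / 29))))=76263793991 / 3445671958992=0.02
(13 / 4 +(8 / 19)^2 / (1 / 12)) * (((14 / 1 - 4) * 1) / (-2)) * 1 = -38825 / 1444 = -26.89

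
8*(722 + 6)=5824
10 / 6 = 5 / 3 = 1.67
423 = 423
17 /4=4.25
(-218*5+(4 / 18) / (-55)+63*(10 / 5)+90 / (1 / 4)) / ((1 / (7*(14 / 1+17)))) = -64879094 / 495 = -131068.88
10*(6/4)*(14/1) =210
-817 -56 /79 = -64599 /79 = -817.71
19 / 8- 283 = -2245 / 8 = -280.62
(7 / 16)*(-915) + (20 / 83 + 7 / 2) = -396.57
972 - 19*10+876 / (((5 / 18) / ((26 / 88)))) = 94256 / 55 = 1713.75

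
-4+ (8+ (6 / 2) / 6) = 9 / 2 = 4.50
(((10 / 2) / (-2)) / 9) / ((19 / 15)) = -0.22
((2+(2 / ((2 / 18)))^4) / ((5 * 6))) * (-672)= -11757536 / 5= -2351507.20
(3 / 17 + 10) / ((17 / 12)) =2076 / 289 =7.18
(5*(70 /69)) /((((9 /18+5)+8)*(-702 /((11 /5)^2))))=-1694 /653913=-0.00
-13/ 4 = -3.25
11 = 11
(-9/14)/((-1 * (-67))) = -9/938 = -0.01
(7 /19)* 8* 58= 3248 /19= 170.95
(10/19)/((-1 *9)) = -10/171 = -0.06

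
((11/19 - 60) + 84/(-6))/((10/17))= -4743/38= -124.82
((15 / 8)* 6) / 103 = 45 / 412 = 0.11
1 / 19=0.05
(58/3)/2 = 29/3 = 9.67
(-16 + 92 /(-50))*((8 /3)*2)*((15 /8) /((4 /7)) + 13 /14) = -210289 /525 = -400.55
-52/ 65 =-4/ 5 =-0.80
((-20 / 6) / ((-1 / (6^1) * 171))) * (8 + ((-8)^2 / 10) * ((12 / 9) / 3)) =1952 / 1539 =1.27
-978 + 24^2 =-402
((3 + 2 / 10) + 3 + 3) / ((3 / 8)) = 368 / 15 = 24.53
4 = 4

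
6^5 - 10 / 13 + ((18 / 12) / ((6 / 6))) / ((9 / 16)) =303338 / 39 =7777.90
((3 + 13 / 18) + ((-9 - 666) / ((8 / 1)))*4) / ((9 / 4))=-12016 / 81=-148.35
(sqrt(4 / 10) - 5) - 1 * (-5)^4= -630+sqrt(10) / 5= -629.37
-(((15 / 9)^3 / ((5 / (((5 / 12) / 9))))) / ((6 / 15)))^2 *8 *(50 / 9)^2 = -244140625 / 86093442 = -2.84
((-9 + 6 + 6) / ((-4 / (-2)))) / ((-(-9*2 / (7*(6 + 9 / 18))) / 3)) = 11.38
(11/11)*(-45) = -45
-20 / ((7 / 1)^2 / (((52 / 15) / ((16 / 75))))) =-325 / 49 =-6.63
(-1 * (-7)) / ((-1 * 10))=-7 / 10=-0.70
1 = 1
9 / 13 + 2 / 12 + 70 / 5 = 1159 / 78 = 14.86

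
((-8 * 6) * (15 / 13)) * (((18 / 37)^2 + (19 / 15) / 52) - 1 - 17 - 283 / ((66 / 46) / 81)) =2254443030948 / 2544971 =885842.33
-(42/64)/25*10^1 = -0.26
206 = 206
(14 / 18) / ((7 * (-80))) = -1 / 720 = -0.00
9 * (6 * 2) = 108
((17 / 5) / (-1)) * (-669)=11373 / 5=2274.60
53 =53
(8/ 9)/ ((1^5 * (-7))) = -0.13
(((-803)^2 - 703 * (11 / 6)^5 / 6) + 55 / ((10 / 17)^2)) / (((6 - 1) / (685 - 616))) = 3447516669553 / 388800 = 8867069.62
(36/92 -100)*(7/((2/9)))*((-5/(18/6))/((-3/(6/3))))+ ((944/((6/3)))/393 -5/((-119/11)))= -3748222886/1075641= -3484.64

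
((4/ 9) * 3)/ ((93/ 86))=344/ 279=1.23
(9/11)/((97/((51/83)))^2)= 23409/713004611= 0.00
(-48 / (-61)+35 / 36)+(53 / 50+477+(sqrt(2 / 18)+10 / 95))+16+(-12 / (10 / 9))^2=127862719 / 208620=612.90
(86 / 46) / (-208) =-43 / 4784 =-0.01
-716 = -716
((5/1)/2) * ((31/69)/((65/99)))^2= 1.17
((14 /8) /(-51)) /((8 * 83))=-7 /135456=-0.00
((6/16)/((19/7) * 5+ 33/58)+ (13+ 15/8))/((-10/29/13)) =-258017669/459280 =-561.79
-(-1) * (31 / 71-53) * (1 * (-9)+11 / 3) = 19904 / 71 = 280.34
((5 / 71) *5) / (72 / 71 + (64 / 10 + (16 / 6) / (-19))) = 0.05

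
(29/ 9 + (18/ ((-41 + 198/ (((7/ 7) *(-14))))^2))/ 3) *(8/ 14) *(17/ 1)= 73500010/ 2346687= 31.32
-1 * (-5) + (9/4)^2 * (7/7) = 161/16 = 10.06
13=13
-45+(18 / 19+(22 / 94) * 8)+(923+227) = 989283 / 893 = 1107.82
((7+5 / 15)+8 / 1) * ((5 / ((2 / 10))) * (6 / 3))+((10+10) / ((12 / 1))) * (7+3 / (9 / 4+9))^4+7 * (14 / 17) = 2798552987 / 516375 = 5419.61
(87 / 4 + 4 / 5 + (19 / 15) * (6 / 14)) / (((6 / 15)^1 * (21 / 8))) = 21.99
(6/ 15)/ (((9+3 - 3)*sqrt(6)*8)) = 0.00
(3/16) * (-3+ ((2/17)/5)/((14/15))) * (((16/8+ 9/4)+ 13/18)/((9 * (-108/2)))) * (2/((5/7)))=10561/660960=0.02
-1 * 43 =-43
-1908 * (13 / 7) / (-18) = 1378 / 7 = 196.86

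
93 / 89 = 1.04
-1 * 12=-12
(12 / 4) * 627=1881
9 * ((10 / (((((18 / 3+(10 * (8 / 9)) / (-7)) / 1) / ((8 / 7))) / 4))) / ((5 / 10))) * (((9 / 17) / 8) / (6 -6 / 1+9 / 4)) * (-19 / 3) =-82080 / 2533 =-32.40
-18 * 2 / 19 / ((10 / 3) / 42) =-2268 / 95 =-23.87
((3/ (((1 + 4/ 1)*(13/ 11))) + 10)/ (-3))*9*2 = -4098/ 65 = -63.05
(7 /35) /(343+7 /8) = 8 /13755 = 0.00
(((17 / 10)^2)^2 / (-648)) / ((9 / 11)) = -918731 / 58320000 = -0.02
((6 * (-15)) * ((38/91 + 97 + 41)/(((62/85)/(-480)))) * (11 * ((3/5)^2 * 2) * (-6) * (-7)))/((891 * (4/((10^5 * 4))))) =123340032000000/403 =306054669975.19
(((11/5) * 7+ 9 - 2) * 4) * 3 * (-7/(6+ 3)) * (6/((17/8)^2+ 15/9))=-1204224/5935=-202.90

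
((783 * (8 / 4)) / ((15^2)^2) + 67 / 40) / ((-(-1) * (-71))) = -25589 / 1065000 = -0.02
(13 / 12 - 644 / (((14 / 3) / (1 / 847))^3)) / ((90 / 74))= 2864318967365 / 3215659578516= 0.89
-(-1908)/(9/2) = 424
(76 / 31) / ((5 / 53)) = 25.99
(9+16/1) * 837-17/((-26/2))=272042/13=20926.31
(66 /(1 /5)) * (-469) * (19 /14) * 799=-167825955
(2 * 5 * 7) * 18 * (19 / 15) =1596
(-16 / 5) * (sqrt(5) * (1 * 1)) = -16 * sqrt(5) / 5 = -7.16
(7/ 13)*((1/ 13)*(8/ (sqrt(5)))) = 56*sqrt(5)/ 845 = 0.15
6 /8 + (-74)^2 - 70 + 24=21723 /4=5430.75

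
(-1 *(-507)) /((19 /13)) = 6591 /19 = 346.89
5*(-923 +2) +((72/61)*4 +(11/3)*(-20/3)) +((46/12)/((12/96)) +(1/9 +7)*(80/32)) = -279153/61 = -4576.28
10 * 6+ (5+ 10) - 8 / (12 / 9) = 69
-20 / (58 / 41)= -410 / 29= -14.14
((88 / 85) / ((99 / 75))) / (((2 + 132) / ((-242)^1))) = -4840 / 3417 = -1.42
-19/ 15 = -1.27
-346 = -346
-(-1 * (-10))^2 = -100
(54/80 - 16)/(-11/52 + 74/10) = -7969/3738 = -2.13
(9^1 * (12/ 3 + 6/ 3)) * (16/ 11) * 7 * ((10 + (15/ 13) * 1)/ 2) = 438480/ 143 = 3066.29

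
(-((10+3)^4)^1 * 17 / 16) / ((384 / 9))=-1456611 / 2048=-711.24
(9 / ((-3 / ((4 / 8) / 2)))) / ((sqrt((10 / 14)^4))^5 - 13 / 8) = 1694851494 / 3594053237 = 0.47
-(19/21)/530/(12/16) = -38/16695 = -0.00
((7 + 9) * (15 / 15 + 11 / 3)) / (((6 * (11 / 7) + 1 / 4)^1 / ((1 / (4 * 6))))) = 784 / 2439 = 0.32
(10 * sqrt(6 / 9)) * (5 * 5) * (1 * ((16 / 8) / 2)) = 250 * sqrt(6) / 3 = 204.12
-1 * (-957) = 957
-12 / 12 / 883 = -1 / 883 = -0.00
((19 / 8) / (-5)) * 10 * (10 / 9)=-95 / 18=-5.28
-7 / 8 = -0.88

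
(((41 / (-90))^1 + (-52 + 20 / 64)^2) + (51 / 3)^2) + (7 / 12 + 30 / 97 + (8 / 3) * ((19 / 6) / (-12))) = 9923976847 / 3352320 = 2960.33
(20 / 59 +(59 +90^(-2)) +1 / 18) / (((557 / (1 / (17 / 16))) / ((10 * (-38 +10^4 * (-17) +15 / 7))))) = -270279426175672 / 1583832285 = -170649.02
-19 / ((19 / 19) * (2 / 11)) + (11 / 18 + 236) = 1189 / 9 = 132.11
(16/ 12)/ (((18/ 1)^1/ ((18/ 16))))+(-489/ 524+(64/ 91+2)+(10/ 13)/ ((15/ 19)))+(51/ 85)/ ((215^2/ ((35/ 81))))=42072691697/ 14878302075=2.83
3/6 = 1/2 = 0.50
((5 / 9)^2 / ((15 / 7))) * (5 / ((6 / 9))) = 175 / 162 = 1.08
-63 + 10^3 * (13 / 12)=3061 / 3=1020.33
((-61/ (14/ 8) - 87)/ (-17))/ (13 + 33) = 853/ 5474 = 0.16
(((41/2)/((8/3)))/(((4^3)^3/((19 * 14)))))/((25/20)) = 16359/2621440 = 0.01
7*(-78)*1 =-546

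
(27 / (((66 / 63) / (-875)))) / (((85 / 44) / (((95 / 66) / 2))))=-3142125 / 374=-8401.40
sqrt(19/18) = 1.03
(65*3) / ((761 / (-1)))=-195 / 761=-0.26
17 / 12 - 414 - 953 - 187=-18631 / 12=-1552.58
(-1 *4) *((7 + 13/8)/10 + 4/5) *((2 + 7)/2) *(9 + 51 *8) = -499149/40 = -12478.72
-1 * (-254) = 254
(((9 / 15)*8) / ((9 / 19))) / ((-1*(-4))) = 38 / 15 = 2.53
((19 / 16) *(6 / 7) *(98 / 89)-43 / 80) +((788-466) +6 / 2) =2318153 / 7120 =325.58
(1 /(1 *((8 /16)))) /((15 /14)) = 1.87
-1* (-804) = 804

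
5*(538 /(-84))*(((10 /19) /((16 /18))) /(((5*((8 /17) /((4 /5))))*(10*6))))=-4573 /42560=-0.11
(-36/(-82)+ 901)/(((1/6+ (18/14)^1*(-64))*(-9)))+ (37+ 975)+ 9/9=1014.22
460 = 460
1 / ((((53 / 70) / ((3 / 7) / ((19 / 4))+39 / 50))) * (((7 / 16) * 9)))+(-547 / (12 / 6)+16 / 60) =-272.94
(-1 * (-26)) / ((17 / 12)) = 312 / 17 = 18.35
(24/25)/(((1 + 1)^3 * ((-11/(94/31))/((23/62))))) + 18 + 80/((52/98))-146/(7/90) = -41085015163/24049025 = -1708.39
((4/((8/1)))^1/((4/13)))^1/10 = 13/80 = 0.16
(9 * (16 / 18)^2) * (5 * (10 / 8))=44.44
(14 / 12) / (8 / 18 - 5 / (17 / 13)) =-357 / 1034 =-0.35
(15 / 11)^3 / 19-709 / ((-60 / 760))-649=632108680 / 75867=8331.80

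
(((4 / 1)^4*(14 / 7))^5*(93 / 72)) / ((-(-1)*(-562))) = -68169720922112 / 843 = -80865623869.65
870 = 870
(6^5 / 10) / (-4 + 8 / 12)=-5832 / 25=-233.28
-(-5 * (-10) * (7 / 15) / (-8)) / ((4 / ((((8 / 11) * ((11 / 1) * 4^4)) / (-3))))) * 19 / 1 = -85120 / 9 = -9457.78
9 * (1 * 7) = 63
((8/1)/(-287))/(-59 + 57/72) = 192/400939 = 0.00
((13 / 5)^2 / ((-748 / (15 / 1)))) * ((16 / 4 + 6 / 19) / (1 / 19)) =-20787 / 1870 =-11.12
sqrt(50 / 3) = 5 * sqrt(6) / 3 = 4.08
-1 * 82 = -82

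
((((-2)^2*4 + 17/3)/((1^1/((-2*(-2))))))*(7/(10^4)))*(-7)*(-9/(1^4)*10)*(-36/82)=-17199/1025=-16.78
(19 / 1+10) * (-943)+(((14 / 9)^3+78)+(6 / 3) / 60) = -198763327 / 7290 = -27265.20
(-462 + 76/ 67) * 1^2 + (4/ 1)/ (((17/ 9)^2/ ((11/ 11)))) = -8902034/ 19363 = -459.74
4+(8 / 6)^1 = 16 / 3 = 5.33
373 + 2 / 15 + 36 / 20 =374.93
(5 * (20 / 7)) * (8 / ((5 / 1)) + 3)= 460 / 7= 65.71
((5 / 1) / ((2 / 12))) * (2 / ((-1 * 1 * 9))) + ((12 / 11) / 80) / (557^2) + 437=88116920989 / 204764340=430.33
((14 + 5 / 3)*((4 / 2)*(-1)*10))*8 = -7520 / 3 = -2506.67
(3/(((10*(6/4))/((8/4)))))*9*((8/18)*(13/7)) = 104/35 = 2.97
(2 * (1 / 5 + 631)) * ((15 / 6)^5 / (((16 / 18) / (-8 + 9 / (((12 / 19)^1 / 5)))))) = 1122845625 / 128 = 8772231.45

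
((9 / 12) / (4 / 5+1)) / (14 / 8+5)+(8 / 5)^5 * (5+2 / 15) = 68202797 / 1265625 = 53.89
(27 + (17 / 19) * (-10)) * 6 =2058 / 19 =108.32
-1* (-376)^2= -141376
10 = 10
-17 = -17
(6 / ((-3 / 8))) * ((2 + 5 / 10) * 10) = -400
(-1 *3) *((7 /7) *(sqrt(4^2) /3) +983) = -2953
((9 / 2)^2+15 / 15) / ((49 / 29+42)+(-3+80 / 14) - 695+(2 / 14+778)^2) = 120785 / 3438011224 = 0.00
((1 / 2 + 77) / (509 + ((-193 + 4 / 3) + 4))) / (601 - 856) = -31 / 32776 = -0.00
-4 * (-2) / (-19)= -8 / 19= -0.42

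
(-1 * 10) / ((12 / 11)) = -9.17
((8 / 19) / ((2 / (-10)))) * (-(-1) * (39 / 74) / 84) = -65 / 4921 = -0.01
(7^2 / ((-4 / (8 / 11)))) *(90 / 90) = -98 / 11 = -8.91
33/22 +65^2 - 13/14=29579/7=4225.57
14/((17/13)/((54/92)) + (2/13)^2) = 31941/5137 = 6.22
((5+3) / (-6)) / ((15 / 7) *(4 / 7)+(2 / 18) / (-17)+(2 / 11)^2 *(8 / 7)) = -1209516 / 1139123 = -1.06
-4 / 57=-0.07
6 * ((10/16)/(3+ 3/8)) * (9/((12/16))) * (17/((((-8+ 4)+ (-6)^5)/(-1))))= 34/1167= 0.03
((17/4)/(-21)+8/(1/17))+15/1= 12667/84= 150.80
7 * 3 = 21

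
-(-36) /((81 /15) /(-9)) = -60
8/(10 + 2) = 2/3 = 0.67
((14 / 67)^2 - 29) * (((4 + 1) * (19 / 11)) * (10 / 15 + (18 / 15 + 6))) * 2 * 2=-1165705480 / 148137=-7869.10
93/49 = 1.90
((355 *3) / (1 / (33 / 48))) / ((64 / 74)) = 433455 / 512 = 846.59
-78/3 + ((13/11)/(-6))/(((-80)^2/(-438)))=-25.99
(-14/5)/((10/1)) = -7/25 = -0.28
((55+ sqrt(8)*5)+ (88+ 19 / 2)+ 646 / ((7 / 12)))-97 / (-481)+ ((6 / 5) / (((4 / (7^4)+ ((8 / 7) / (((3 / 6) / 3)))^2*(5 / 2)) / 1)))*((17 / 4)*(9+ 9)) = 1275.05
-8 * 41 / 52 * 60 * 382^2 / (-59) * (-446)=-417475817.05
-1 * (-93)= 93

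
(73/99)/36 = 73/3564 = 0.02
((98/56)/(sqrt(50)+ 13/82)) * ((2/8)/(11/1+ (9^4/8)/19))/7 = -10127/2766543223+ 319390 * sqrt(2)/2766543223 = 0.00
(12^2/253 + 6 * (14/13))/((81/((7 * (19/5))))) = 2.31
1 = 1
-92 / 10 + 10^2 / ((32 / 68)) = 203.30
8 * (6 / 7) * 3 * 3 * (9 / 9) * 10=4320 / 7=617.14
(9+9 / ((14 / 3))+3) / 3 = 65 / 14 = 4.64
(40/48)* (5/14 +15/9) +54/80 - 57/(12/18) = -209509/2520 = -83.14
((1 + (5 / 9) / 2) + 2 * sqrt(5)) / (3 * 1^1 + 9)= 23 / 216 + sqrt(5) / 6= 0.48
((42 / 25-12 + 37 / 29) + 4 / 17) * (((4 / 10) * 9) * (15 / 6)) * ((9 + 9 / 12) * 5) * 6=-114323157 / 4930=-23189.28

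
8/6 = 4/3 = 1.33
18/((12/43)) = 129/2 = 64.50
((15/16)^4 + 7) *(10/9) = 2546885/294912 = 8.64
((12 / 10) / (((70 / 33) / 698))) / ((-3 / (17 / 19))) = -391578 / 3325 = -117.77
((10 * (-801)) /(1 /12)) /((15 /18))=-115344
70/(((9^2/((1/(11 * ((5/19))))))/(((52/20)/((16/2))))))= 1729/17820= 0.10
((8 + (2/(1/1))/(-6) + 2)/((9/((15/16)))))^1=145/144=1.01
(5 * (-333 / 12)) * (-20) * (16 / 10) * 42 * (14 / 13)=2610720 / 13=200824.62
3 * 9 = 27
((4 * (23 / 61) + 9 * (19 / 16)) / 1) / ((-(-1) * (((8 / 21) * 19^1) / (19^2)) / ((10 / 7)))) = 3392355 / 3904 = 868.94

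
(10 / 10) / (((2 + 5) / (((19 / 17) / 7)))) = 19 / 833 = 0.02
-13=-13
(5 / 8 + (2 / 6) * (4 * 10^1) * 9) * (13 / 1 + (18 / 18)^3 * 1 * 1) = 6755 / 4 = 1688.75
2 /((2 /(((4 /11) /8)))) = 1 /22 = 0.05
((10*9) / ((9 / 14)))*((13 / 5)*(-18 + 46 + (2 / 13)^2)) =132608 / 13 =10200.62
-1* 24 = -24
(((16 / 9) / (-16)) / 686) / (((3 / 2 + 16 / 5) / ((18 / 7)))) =-10 / 112847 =-0.00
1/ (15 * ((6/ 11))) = 11/ 90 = 0.12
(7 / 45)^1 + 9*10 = 4057 / 45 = 90.16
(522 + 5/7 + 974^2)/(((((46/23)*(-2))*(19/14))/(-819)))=5441756229/38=143204111.29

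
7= 7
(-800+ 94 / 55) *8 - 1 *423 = -374513 / 55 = -6809.33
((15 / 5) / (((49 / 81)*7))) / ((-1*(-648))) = 3 / 2744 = 0.00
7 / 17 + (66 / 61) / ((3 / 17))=6785 / 1037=6.54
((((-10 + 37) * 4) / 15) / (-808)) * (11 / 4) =-99 / 4040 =-0.02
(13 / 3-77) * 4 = -872 / 3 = -290.67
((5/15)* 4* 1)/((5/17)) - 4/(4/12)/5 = 2.13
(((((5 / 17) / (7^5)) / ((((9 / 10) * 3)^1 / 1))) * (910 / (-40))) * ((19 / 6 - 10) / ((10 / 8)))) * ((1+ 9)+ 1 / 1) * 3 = 29315 / 1102059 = 0.03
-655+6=-649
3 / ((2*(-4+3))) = -3 / 2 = -1.50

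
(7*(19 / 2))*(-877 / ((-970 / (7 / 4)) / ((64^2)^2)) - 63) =1712293281209 / 970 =1765250805.37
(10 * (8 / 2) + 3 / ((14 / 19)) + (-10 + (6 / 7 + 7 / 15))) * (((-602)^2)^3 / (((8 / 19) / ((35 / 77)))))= 1818715293402438092.24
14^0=1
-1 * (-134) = 134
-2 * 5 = -10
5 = 5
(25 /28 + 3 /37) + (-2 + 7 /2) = 2563 /1036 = 2.47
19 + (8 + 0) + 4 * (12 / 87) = 799 / 29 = 27.55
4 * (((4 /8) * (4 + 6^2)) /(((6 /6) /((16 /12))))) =320 /3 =106.67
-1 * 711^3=-359425431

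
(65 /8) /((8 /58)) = 1885 /32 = 58.91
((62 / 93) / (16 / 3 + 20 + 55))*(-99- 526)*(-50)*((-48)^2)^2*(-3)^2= 2985984000000 / 241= 12389975103.73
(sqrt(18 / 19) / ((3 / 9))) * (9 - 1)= 72 * sqrt(38) / 19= 23.36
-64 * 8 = -512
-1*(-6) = 6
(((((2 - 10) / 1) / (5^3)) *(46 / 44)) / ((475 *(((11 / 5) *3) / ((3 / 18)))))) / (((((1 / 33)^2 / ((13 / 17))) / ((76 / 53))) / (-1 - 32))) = 78936 / 563125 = 0.14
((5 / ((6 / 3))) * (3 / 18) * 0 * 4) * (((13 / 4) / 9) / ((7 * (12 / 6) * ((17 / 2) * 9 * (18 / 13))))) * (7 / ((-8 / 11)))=0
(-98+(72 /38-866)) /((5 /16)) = -58496 /19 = -3078.74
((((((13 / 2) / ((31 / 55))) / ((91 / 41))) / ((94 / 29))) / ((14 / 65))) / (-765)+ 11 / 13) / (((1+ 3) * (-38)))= -50009663 / 9088043328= -0.01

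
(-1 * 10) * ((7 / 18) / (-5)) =7 / 9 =0.78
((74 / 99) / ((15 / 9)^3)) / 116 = 111 / 79750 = 0.00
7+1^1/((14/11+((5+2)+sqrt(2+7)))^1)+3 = 1251/124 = 10.09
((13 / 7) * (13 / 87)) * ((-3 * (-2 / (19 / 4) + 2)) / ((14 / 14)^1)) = -5070 / 3857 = -1.31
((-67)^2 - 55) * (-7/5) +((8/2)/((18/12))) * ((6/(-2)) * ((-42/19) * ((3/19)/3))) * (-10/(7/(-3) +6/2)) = -11229918/1805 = -6221.56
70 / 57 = 1.23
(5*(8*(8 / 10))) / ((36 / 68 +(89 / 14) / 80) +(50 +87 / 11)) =6702080 / 12256003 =0.55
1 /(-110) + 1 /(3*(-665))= -421 /43890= -0.01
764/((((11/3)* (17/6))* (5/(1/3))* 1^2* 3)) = 1.63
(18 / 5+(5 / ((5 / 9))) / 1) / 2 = 63 / 10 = 6.30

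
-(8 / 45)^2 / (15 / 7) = -448 / 30375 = -0.01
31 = 31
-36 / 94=-18 / 47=-0.38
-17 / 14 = -1.21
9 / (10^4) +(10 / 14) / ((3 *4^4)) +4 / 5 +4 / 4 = 6054149 / 3360000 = 1.80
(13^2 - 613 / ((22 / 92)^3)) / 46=-970.86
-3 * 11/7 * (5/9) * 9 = -165/7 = -23.57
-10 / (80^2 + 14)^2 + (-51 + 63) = 246836371 / 20569698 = 12.00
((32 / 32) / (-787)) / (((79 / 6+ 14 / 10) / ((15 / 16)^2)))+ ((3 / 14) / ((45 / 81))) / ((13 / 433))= 12.85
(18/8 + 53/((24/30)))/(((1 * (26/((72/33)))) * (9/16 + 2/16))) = 13152/1573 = 8.36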